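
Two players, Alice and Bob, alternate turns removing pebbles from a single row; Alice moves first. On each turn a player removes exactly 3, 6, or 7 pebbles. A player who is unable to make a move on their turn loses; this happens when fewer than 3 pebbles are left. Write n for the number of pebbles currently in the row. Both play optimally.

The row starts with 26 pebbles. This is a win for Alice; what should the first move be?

Remove 6, leaving 20.

Use the standard recursion: the mover loses at a terminal position; elsewhere, the mover wins exactly when some move hands the opponent an L position.
n=0: no move → L
n=1: no move → L
n=2: no move → L
n=3: reaches L-position 0 → W
n=4: reaches L-position 1 → W
n=5: reaches L-position 2 → W
n=6: reaches L-position 0 → W
n=7: reaches L-position 1 → W
n=8: reaches L-position 2 → W
n=9: reaches L-position 2 → W
n=10: only reaches 7(W), 4(W), 3(W), all W → L
n=11: only reaches 8(W), 5(W), 4(W), all W → L
n=12: only reaches 9(W), 6(W), 5(W), all W → L
n=13: reaches L-position 10 → W
n=14: reaches L-position 11 → W
n=15: reaches L-position 12 → W
n=16: reaches L-position 10 → W
n=17: reaches L-position 11 → W
n=18: reaches L-position 12 → W
n=19: reaches L-position 12 → W
n=20: only reaches 17(W), 14(W), 13(W), all W → L
n=21: only reaches 18(W), 15(W), 14(W), all W → L
n=22: only reaches 19(W), 16(W), 15(W), all W → L
n=23: reaches L-position 20 → W
n=24: reaches L-position 21 → W
n=25: reaches L-position 22 → W
n=26: reaches L-position 20 → W
From 26, the L positions reachable in one move are: 20.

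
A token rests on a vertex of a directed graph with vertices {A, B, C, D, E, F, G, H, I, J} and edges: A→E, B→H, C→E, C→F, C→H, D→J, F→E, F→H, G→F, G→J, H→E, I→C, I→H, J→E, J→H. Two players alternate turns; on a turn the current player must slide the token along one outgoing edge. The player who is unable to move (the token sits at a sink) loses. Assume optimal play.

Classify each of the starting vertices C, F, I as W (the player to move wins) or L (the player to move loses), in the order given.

C: W, F: W, I: L

Build the W/L table. Terminal = L. A non-terminal position is W if it has a move to some L; otherwise it is L.
Every edge goes from a vertex to one that appears earlier in the order E, H, F, C, J, G, A, I, B, D, so processing vertices in that order labels each vertex after all of its successors.
E: no outgoing edge → L
H: →E(L), so W
F: →E(L), so W
C: →E(L), so W
J: →E(L), so W
G: →J(W), F(W) — all W, so L
A: →E(L), so W
I: →C(W), H(W) — all W, so L
B: →H(W) only, which is W, so L
D: →J(W) only, which is W, so L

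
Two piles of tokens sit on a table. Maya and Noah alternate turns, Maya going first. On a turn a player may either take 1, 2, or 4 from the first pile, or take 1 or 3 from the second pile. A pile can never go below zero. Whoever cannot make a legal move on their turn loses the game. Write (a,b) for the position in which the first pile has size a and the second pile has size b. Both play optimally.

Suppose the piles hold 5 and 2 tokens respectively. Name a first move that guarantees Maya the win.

Move to (3,2).

Classify positions by backward induction: terminal positions (no move available) are L. From any other position, the mover wins iff some move reaches an L.
No move ever increases a pile, so every position that can arise here has a ≤ 5 and b ≤ 2; it is enough to label the cells with 0 ≤ a ≤ 5 and 0 ≤ b ≤ 2.
Every move lowers a or b (never raises either), so fill the grid row by row in increasing a, and left to right within a row: each cell's successors are then already labelled.
      b=0  b=1  b=2
a=0:    L    W    L
a=1:    W    L    W
a=2:    W    W    W
a=3:    L    W    L
a=4:    W    L    W
a=5:    W    W    W
Cells with no legal move (terminal, hence L): (0,0).
The remaining L cells, each justified by listing all of its moves:
(0,2): only reaches (0,1)(W), which is W → L
(1,1): only reaches (0,1)(W), (1,0)(W), all W → L
(3,0): only reaches (2,0)(W), (1,0)(W), all W → L
(3,2): only reaches (2,2)(W), (1,2)(W), (3,1)(W), all W → L
(4,1): only reaches (3,1)(W), (2,1)(W), (0,1)(W), (4,0)(W), all W → L
Every other cell has at least one move into one of the L cells above, so it is W.
From (5,2), the L positions reachable in one move are: (3,2).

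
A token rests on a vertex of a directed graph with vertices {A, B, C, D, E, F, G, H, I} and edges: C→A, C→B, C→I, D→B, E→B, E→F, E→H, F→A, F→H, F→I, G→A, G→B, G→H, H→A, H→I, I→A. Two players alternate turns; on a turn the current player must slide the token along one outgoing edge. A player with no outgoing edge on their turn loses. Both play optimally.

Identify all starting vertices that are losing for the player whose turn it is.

A, B

Classify positions by backward induction: terminal positions (no move available) are L. From any other position, the mover wins iff some move reaches an L.
Every edge goes from a vertex to one that appears earlier in the order B, A, I, C, H, G, F, D, E, so processing vertices in that order labels each vertex after all of its successors.
B: no outgoing edge → L
A: no outgoing edge → L
I: →A(L), so W
C: →A(L), so W
H: →A(L), so W
G: →A(L), so W
F: →A(L), so W
D: →B(L), so W
E: →B(L), so W
Reading off the rows marked L gives the requested list; there are 2 such vertices.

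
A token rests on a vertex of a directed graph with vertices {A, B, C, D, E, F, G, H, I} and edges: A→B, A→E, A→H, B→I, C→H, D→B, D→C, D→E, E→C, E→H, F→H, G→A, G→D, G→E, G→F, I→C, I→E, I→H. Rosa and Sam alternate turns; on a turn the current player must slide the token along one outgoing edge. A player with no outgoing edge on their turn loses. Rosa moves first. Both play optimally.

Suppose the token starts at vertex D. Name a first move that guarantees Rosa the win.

Move to B.

Compute win/loss labels from the base case upward. A position with no move is L. Any other position is W if it can reach an L in one move, else L.
Every edge goes from a vertex to one that appears earlier in the order H, C, E, I, B, A, F, D, G, so processing vertices in that order labels each vertex after all of its successors.
H: no outgoing edge → L
C: can move to H, which is L ⇒ W
E: can move to H, which is L ⇒ W
I: can move to H, which is L ⇒ W
B: the only move is to I(W), a W ⇒ L
A: can move to B, which is L ⇒ W
F: can move to H, which is L ⇒ W
D: can move to B, which is L ⇒ W
G: moves to D(W), F(W), A(W), E(W); every one is W ⇒ L
From D, the L positions reachable in one move are: B.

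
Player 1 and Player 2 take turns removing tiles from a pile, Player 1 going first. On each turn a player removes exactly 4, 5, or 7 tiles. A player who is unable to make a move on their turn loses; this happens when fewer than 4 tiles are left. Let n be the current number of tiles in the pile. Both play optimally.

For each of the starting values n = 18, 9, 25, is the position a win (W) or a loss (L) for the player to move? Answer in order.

18: W, 9: W, 25: L

Positions with no move are L. A position that does have a move is losing for the player to move precisely when every available move leads to a winning position for the opponent. Fill in the labels:
n=0: no move → L
n=1: no move → L
n=2: no move → L
n=3: no move → L
n=4: reaches L-position 0 → W
n=5: reaches L-position 1 → W
n=6: reaches L-position 2 → W
n=7: reaches L-position 3 → W
n=8: reaches L-position 3 → W
n=9: reaches L-position 2 → W
n=10: reaches L-position 3 → W
n=11: only reaches 7(W), 6(W), 4(W), all W → L
n=12: only reaches 8(W), 7(W), 5(W), all W → L
n=13: only reaches 9(W), 8(W), 6(W), all W → L
n=14: only reaches 10(W), 9(W), 7(W), all W → L
n=15: reaches L-position 11 → W
n=16: reaches L-position 12 → W
n=17: reaches L-position 13 → W
n=18: reaches L-position 14 → W
n=19: reaches L-position 14 → W
n=20: reaches L-position 13 → W
n=21: reaches L-position 14 → W
n=22: only reaches 18(W), 17(W), 15(W), all W → L
n=23: only reaches 19(W), 18(W), 16(W), all W → L
n=24: only reaches 20(W), 19(W), 17(W), all W → L
n=25: only reaches 21(W), 20(W), 18(W), all W → L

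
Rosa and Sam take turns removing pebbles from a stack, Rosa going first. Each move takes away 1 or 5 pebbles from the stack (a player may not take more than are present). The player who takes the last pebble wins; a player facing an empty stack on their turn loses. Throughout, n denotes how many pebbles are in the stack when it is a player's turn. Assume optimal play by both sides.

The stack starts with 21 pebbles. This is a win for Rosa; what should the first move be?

Remove 1, leaving 20.

Work bottom-up. With no move the player to move loses. Otherwise the position is W if at least one move leads to an L position for the opponent, and L if every move leads to a W.
n=0: no move → L
n=1: can move to 0, which is L ⇒ W
n=2: the only move is to 1(W), a W ⇒ L
n=3: can move to 2, which is L ⇒ W
n=4: the only move is to 3(W), a W ⇒ L
n=5: can move to 4, which is L ⇒ W
n=6: moves to 5(W), 1(W); every one is W ⇒ L
n=7: can move to 6, which is L ⇒ W
n=8: moves to 7(W), 3(W); every one is W ⇒ L
n=9: can move to 8, which is L ⇒ W
n=10: moves to 9(W), 5(W); every one is W ⇒ L
n=11: can move to 10, which is L ⇒ W
n=12: moves to 11(W), 7(W); every one is W ⇒ L
n=13: can move to 12, which is L ⇒ W
n=14: moves to 13(W), 9(W); every one is W ⇒ L
n=15: can move to 14, which is L ⇒ W
n=16: moves to 15(W), 11(W); every one is W ⇒ L
n=17: can move to 16, which is L ⇒ W
n=18: moves to 17(W), 13(W); every one is W ⇒ L
n=19: can move to 18, which is L ⇒ W
n=20: moves to 19(W), 15(W); every one is W ⇒ L
n=21: can move to 20, which is L ⇒ W
From 21, the L positions reachable in one move are: 20, 16. Any move reaching one of these is winning.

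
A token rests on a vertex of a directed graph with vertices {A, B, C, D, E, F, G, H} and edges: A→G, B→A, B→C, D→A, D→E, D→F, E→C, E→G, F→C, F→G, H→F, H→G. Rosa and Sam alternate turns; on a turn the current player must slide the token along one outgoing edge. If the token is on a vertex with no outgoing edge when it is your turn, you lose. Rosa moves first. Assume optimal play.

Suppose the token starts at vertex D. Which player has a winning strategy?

Use the standard recursion: the mover loses at a terminal position; elsewhere, the mover wins exactly when some move hands the opponent an L position.
Every edge goes from a vertex to one that appears earlier in the order G, C, E, F, H, A, B, D, so processing vertices in that order labels each vertex after all of its successors.
G: no outgoing edge → L
C: no outgoing edge → L
E: can move to C, which is L ⇒ W
F: can move to C, which is L ⇒ W
H: can move to G, which is L ⇒ W
A: can move to G, which is L ⇒ W
B: can move to C, which is L ⇒ W
D: moves to A(W), F(W), E(W); every one is W ⇒ L
Every move from D reaches a W position, so the mover loses.

Sam wins.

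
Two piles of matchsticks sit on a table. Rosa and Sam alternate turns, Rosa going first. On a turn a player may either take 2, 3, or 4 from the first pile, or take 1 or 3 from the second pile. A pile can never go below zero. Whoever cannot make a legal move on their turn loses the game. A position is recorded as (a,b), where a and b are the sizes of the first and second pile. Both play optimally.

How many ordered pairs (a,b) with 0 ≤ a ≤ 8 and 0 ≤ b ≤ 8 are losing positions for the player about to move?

32

Compute win/loss labels from the base case upward. A position with no move is L. Any other position is W if it can reach an L in one move, else L.
Every move lowers a or b (never raises either), so fill the grid row by row in increasing a, and left to right within a row: each cell's successors are then already labelled.
      b=0  b=1  b=2  b=3  b=4  b=5  b=6  b=7  b=8
a=0:    L    W    L    W    L    W    L    W    L
a=1:    L    W    L    W    L    W    L    W    L
a=2:    W    L    W    L    W    L    W    L    W
a=3:    W    L    W    L    W    L    W    L    W
a=4:    W    W    W    W    W    W    W    W    W
a=5:    W    W    W    W    W    W    W    W    W
a=6:    L    W    L    W    L    W    L    W    L
a=7:    L    W    L    W    L    W    L    W    L
a=8:    W    L    W    L    W    L    W    L    W
Cells with no legal move (terminal, hence L): (0,0), (1,0).
The remaining L cells, each justified by listing all of its moves:
(0,2): only reaches (0,1)(W), which is W → L
(0,4): only reaches (0,3)(W), (0,1)(W), all W → L
(0,6): only reaches (0,5)(W), (0,3)(W), all W → L
(0,8): only reaches (0,7)(W), (0,5)(W), all W → L
(1,2): only reaches (1,1)(W), which is W → L
(1,4): only reaches (1,3)(W), (1,1)(W), all W → L
(1,6): only reaches (1,5)(W), (1,3)(W), all W → L
(1,8): only reaches (1,7)(W), (1,5)(W), all W → L
(2,1): only reaches (0,1)(W), (2,0)(W), all W → L
(2,3): only reaches (0,3)(W), (2,2)(W), (2,0)(W), all W → L
(2,5): only reaches (0,5)(W), (2,4)(W), (2,2)(W), all W → L
(2,7): only reaches (0,7)(W), (2,6)(W), (2,4)(W), all W → L
(3,1): only reaches (1,1)(W), (0,1)(W), (3,0)(W), all W → L
(3,3): only reaches (1,3)(W), (0,3)(W), (3,2)(W), (3,0)(W), all W → L
(3,5): only reaches (1,5)(W), (0,5)(W), (3,4)(W), (3,2)(W), all W → L
(3,7): only reaches (1,7)(W), (0,7)(W), (3,6)(W), (3,4)(W), all W → L
(6,0): only reaches (4,0)(W), (3,0)(W), (2,0)(W), all W → L
(6,2): only reaches (4,2)(W), (3,2)(W), (2,2)(W), (6,1)(W), all W → L
(6,4): only reaches (4,4)(W), (3,4)(W), (2,4)(W), (6,3)(W), (6,1)(W), all W → L
(6,6): only reaches (4,6)(W), (3,6)(W), (2,6)(W), (6,5)(W), (6,3)(W), all W → L
(6,8): only reaches (4,8)(W), (3,8)(W), (2,8)(W), (6,7)(W), (6,5)(W), all W → L
(7,0): only reaches (5,0)(W), (4,0)(W), (3,0)(W), all W → L
(7,2): only reaches (5,2)(W), (4,2)(W), (3,2)(W), (7,1)(W), all W → L
(7,4): only reaches (5,4)(W), (4,4)(W), (3,4)(W), (7,3)(W), (7,1)(W), all W → L
(7,6): only reaches (5,6)(W), (4,6)(W), (3,6)(W), (7,5)(W), (7,3)(W), all W → L
(7,8): only reaches (5,8)(W), (4,8)(W), (3,8)(W), (7,7)(W), (7,5)(W), all W → L
(8,1): only reaches (6,1)(W), (5,1)(W), (4,1)(W), (8,0)(W), all W → L
(8,3): only reaches (6,3)(W), (5,3)(W), (4,3)(W), (8,2)(W), (8,0)(W), all W → L
(8,5): only reaches (6,5)(W), (5,5)(W), (4,5)(W), (8,4)(W), (8,2)(W), all W → L
(8,7): only reaches (6,7)(W), (5,7)(W), (4,7)(W), (8,6)(W), (8,4)(W), all W → L
Every other cell has at least one move into one of the L cells above, so it is W.
L cells per row: a=0: 5, a=1: 5, a=2: 4, a=3: 4, a=4: 0, a=5: 0, a=6: 5, a=7: 5, a=8: 4; total 32.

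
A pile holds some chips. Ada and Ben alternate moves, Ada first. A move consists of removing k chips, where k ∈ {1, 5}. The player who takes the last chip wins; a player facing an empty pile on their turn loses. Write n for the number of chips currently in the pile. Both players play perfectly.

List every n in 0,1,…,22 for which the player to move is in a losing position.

Positions with no move are L. A position that does have a move is losing for the player to move precisely when every available move leads to a winning position for the opponent. Fill in the labels:
n=0: no move → L
n=1: reaches L-position 0 → W
n=2: only reaches 1(W), which is W → L
n=3: reaches L-position 2 → W
n=4: only reaches 3(W), which is W → L
n=5: reaches L-position 4 → W
n=6: only reaches 5(W), 1(W), all W → L
n=7: reaches L-position 6 → W
n=8: only reaches 7(W), 3(W), all W → L
n=9: reaches L-position 8 → W
n=10: only reaches 9(W), 5(W), all W → L
n=11: reaches L-position 10 → W
n=12: only reaches 11(W), 7(W), all W → L
n=13: reaches L-position 12 → W
n=14: only reaches 13(W), 9(W), all W → L
n=15: reaches L-position 14 → W
n=16: only reaches 15(W), 11(W), all W → L
n=17: reaches L-position 16 → W
n=18: only reaches 17(W), 13(W), all W → L
n=19: reaches L-position 18 → W
n=20: only reaches 19(W), 15(W), all W → L
n=21: reaches L-position 20 → W
n=22: only reaches 21(W), 17(W), all W → L
Reading off the rows marked L gives the requested list; there are 12 such values of n.

0, 2, 4, 6, 8, 10, 12, 14, 16, 18, 20, 22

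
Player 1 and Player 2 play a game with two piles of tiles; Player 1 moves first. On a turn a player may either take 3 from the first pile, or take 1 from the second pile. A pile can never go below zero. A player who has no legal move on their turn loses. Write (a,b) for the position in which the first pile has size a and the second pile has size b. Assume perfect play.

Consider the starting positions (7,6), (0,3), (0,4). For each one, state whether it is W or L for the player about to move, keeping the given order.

Classify positions by backward induction: terminal positions (no move available) are L. From any other position, the mover wins iff some move reaches an L.
No move ever increases a pile, so every position that can arise here has a ≤ 7 and b ≤ 6; it is enough to label the cells with 0 ≤ a ≤ 7 and 0 ≤ b ≤ 6.
Every move lowers a or b (never raises either), so fill the grid row by row in increasing a, and left to right within a row: each cell's successors are then already labelled.
      b=0  b=1  b=2  b=3  b=4  b=5  b=6
a=0:    L    W    L    W    L    W    L
a=1:    L    W    L    W    L    W    L
a=2:    L    W    L    W    L    W    L
a=3:    W    L    W    L    W    L    W
a=4:    W    L    W    L    W    L    W
a=5:    W    L    W    L    W    L    W
a=6:    L    W    L    W    L    W    L
a=7:    L    W    L    W    L    W    L
Cells with no legal move (terminal, hence L): (0,0), (1,0), (2,0).
The remaining L cells, each justified by listing all of its moves:
(0,2): only reaches (0,1)(W), which is W → L
(0,4): only reaches (0,3)(W), which is W → L
(0,6): only reaches (0,5)(W), which is W → L
(1,2): only reaches (1,1)(W), which is W → L
(1,4): only reaches (1,3)(W), which is W → L
(1,6): only reaches (1,5)(W), which is W → L
(2,2): only reaches (2,1)(W), which is W → L
(2,4): only reaches (2,3)(W), which is W → L
(2,6): only reaches (2,5)(W), which is W → L
(3,1): only reaches (0,1)(W), (3,0)(W), all W → L
(3,3): only reaches (0,3)(W), (3,2)(W), all W → L
(3,5): only reaches (0,5)(W), (3,4)(W), all W → L
(4,1): only reaches (1,1)(W), (4,0)(W), all W → L
(4,3): only reaches (1,3)(W), (4,2)(W), all W → L
(4,5): only reaches (1,5)(W), (4,4)(W), all W → L
(5,1): only reaches (2,1)(W), (5,0)(W), all W → L
(5,3): only reaches (2,3)(W), (5,2)(W), all W → L
(5,5): only reaches (2,5)(W), (5,4)(W), all W → L
(6,0): only reaches (3,0)(W), which is W → L
(6,2): only reaches (3,2)(W), (6,1)(W), all W → L
(6,4): only reaches (3,4)(W), (6,3)(W), all W → L
(6,6): only reaches (3,6)(W), (6,5)(W), all W → L
(7,0): only reaches (4,0)(W), which is W → L
(7,2): only reaches (4,2)(W), (7,1)(W), all W → L
(7,4): only reaches (4,4)(W), (7,3)(W), all W → L
(7,6): only reaches (4,6)(W), (7,5)(W), all W → L
Every other cell has at least one move into one of the L cells above, so it is W.
(7,6): one of the L cells justified above, so L
(0,3): the move to (0,2) reaches an L cell, so W
(0,4): one of the L cells justified above, so L

(7,6): L, (0,3): W, (0,4): L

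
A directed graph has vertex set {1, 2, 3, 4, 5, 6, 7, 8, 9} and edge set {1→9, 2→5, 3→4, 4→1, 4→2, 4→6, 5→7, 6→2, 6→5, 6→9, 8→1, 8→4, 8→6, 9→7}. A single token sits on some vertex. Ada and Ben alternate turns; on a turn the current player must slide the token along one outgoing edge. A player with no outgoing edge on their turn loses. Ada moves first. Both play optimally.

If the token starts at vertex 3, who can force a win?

Ben wins.

Classify positions by backward induction: terminal positions (no move available) are L. From any other position, the mover wins iff some move reaches an L.
Every edge goes from a vertex to one that appears earlier in the order 7, 5, 2, 9, 1, 6, 4, 8, 3, so processing vertices in that order labels each vertex after all of its successors.
7: no outgoing edge → L
5: reaches L-position 7 → W
2: only reaches 5(W), which is W → L
9: reaches L-position 7 → W
1: only reaches 9(W), which is W → L
6: reaches L-position 2 → W
4: reaches L-position 1 → W
8: reaches L-position 1 → W
3: only reaches 4(W), which is W → L
Every move from 3 reaches a W position, so the mover loses.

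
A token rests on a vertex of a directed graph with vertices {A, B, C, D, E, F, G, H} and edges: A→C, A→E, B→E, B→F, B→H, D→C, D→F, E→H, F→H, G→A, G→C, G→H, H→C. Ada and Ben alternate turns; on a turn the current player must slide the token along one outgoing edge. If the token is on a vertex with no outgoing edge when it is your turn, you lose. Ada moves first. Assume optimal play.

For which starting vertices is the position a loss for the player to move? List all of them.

C, E, F

Label each position W (a win for the player to move) or L (a loss). A position with no legal move is L; any other position is W exactly when some move reaches an L, and L when every move reaches a W.
Every edge goes from a vertex to one that appears earlier in the order C, H, E, F, A, D, G, B, so processing vertices in that order labels each vertex after all of its successors.
C: no outgoing edge → L
H: can move to C, which is L ⇒ W
E: the only move is to H(W), a W ⇒ L
F: the only move is to H(W), a W ⇒ L
A: can move to E, which is L ⇒ W
D: can move to F, which is L ⇒ W
G: can move to C, which is L ⇒ W
B: can move to F, which is L ⇒ W
The losing starting vertices are exactly the entries labelled L in this table (3 of them).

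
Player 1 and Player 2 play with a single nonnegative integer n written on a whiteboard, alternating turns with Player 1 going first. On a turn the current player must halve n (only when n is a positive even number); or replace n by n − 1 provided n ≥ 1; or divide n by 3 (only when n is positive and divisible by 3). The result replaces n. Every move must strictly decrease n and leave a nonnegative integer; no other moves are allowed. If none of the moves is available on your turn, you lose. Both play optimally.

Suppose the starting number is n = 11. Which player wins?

Use the standard recursion: the mover loses at a terminal position; elsewhere, the mover wins exactly when some move hands the opponent an L position.
n=0: no move → L
n=1: W (go to 0, an L position)
n=2: L (sole option 1(W) is W)
n=3: W (go to 2, an L position)
n=4: W (go to 2, an L position)
n=5: L (sole option 4(W) is W)
n=6: W (go to 2, an L position)
n=7: L (sole option 6(W) is W)
n=8: W (go to 7, an L position)
n=9: L (options 3(W), 8(W) are all W)
n=10: W (go to 5, an L position)
n=11: L (sole option 10(W) is W)
The starting position 11 is L: whatever Player 1 does, the opponent receives a W position.

Player 2 wins.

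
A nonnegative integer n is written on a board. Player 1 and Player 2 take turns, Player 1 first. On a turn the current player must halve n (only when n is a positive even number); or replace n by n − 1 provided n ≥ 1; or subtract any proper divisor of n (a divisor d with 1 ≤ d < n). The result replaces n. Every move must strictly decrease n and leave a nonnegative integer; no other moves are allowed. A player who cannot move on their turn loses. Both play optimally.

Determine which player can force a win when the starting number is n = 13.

Player 2 wins.

Use the standard recursion: the mover loses at a terminal position; elsewhere, the mover wins exactly when some move hands the opponent an L position.
n=0: no move → L
n=1: can move to 0, which is L ⇒ W
n=2: the only move is to 1(W), a W ⇒ L
n=3: can move to 2, which is L ⇒ W
n=4: can move to 2, which is L ⇒ W
n=5: the only move is to 4(W), a W ⇒ L
n=6: can move to 5, which is L ⇒ W
n=7: the only move is to 6(W), a W ⇒ L
n=8: can move to 7, which is L ⇒ W
n=9: moves to 6(W), 8(W); every one is W ⇒ L
n=10: can move to 5, which is L ⇒ W
n=11: the only move is to 10(W), a W ⇒ L
n=12: can move to 9, which is L ⇒ W
n=13: the only move is to 12(W), a W ⇒ L
The starting position 13 is L: whatever Player 1 does, the opponent receives a W position.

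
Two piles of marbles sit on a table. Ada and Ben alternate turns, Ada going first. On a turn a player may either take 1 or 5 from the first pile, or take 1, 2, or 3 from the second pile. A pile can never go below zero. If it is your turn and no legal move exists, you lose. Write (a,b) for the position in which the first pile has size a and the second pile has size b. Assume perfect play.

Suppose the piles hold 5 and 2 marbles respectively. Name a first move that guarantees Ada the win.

Label each position W (a win for the player to move) or L (a loss). A position with no legal move is L; any other position is W exactly when some move reaches an L, and L when every move reaches a W.
No move ever increases a pile, so every position that can arise here has a ≤ 5 and b ≤ 2; it is enough to label the cells with 0 ≤ a ≤ 5 and 0 ≤ b ≤ 2.
Every move lowers a or b (never raises either), so fill the grid row by row in increasing a, and left to right within a row: each cell's successors are then already labelled.
      b=0  b=1  b=2
a=0:    L    W    W
a=1:    W    L    W
a=2:    L    W    W
a=3:    W    L    W
a=4:    L    W    W
a=5:    W    L    W
Cells with no legal move (terminal, hence L): (0,0).
The remaining L cells, each justified by listing all of its moves:
(1,1): only reaches (0,1)(W), (1,0)(W), all W → L
(2,0): only reaches (1,0)(W), which is W → L
(3,1): only reaches (2,1)(W), (3,0)(W), all W → L
(4,0): only reaches (3,0)(W), which is W → L
(5,1): only reaches (4,1)(W), (0,1)(W), (5,0)(W), all W → L
Every other cell has at least one move into one of the L cells above, so it is W.
From (5,2), the L positions reachable in one move are: (5,1).

Move to (5,1).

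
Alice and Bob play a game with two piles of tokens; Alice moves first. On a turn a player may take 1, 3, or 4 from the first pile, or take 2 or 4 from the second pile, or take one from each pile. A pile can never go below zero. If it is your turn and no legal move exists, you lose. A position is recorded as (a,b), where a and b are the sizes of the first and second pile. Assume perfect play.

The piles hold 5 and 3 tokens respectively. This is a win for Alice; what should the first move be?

Use the standard recursion: the mover loses at a terminal position; elsewhere, the mover wins exactly when some move hands the opponent an L position.
No move ever increases a pile, so every position that can arise here has a ≤ 5 and b ≤ 3; it is enough to label the cells with 0 ≤ a ≤ 5 and 0 ≤ b ≤ 3.
Every move lowers a or b (never raises either), so fill the grid row by row in increasing a, and left to right within a row: each cell's successors are then already labelled.
      b=0  b=1  b=2  b=3
a=0:    L    L    W    W
a=1:    W    W    W    L
a=2:    L    L    W    W
a=3:    W    W    W    L
a=4:    W    W    L    W
a=5:    W    W    W    W
Cells with no legal move (terminal, hence L): (0,0), (0,1).
The remaining L cells, each justified by listing all of its moves:
(1,3): L (options (0,3)(W), (1,1)(W), (0,2)(W) are all W)
(2,0): L (sole option (1,0)(W) is W)
(2,1): L (options (1,1)(W), (1,0)(W) are all W)
(3,3): L (options (2,3)(W), (0,3)(W), (3,1)(W), (2,2)(W) are all W)
(4,2): L (options (3,2)(W), (1,2)(W), (0,2)(W), (4,0)(W), (3,1)(W) are all W)
Every other cell has at least one move into one of the L cells above, so it is W.
From (5,3), the L positions reachable in one move are: (1,3), (4,2). Any move reaching one of these is winning.

Move to (1,3).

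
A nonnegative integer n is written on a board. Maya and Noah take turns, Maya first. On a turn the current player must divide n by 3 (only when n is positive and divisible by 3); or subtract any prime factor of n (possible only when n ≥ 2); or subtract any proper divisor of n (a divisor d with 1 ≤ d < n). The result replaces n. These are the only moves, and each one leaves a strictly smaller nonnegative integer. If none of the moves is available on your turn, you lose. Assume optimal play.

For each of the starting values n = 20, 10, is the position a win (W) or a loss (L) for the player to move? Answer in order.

Positions with no move are L. A position that does have a move is losing for the player to move precisely when every available move leads to a winning position for the opponent. Fill in the labels:
n=0: no move → L
n=1: no move → L
n=2: can move to 0, which is L ⇒ W
n=3: can move to 0, which is L ⇒ W
n=4: moves to 2(W), 3(W); every one is W ⇒ L
n=5: can move to 0, which is L ⇒ W
n=6: can move to 4, which is L ⇒ W
n=7: can move to 0, which is L ⇒ W
n=8: can move to 4, which is L ⇒ W
n=9: moves to 3(W), 6(W), 8(W); every one is W ⇒ L
n=10: can move to 9, which is L ⇒ W
n=11: can move to 0, which is L ⇒ W
n=12: can move to 4, which is L ⇒ W
n=13: can move to 0, which is L ⇒ W
n=14: moves to 7(W), 12(W), 13(W); every one is W ⇒ L
n=15: can move to 14, which is L ⇒ W
n=16: can move to 14, which is L ⇒ W
n=17: can move to 0, which is L ⇒ W
n=18: can move to 9, which is L ⇒ W
n=19: can move to 0, which is L ⇒ W
n=20: moves to 10(W), 15(W), 16(W), 18(W), 19(W); every one is W ⇒ L

20: L, 10: W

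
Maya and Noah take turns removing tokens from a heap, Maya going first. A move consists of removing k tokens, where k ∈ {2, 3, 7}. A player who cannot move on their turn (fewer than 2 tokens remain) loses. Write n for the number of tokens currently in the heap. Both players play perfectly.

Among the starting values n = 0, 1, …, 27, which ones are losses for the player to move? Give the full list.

0, 1, 5, 6, 10, 11, 15, 16, 20, 21, 25, 26

Build the W/L table. Terminal = L. A non-terminal position is W if it has a move to some L; otherwise it is L.
n=0: no move → L
n=1: no move → L
n=2: can move to 0, which is L ⇒ W
n=3: can move to 1, which is L ⇒ W
n=4: can move to 1, which is L ⇒ W
n=5: moves to 3(W), 2(W); every one is W ⇒ L
n=6: moves to 4(W), 3(W); every one is W ⇒ L
n=7: can move to 5, which is L ⇒ W
n=8: can move to 6, which is L ⇒ W
n=9: can move to 6, which is L ⇒ W
n=10: moves to 8(W), 7(W), 3(W); every one is W ⇒ L
n=11: moves to 9(W), 8(W), 4(W); every one is W ⇒ L
n=12: can move to 10, which is L ⇒ W
n=13: can move to 11, which is L ⇒ W
n=14: can move to 11, which is L ⇒ W
n=15: moves to 13(W), 12(W), 8(W); every one is W ⇒ L
n=16: moves to 14(W), 13(W), 9(W); every one is W ⇒ L
n=17: can move to 15, which is L ⇒ W
n=18: can move to 16, which is L ⇒ W
n=19: can move to 16, which is L ⇒ W
n=20: moves to 18(W), 17(W), 13(W); every one is W ⇒ L
n=21: moves to 19(W), 18(W), 14(W); every one is W ⇒ L
n=22: can move to 20, which is L ⇒ W
n=23: can move to 21, which is L ⇒ W
n=24: can move to 21, which is L ⇒ W
n=25: moves to 23(W), 22(W), 18(W); every one is W ⇒ L
n=26: moves to 24(W), 23(W), 19(W); every one is W ⇒ L
n=27: can move to 25, which is L ⇒ W
The losing starting values of n are exactly the entries labelled L in this table (12 of them).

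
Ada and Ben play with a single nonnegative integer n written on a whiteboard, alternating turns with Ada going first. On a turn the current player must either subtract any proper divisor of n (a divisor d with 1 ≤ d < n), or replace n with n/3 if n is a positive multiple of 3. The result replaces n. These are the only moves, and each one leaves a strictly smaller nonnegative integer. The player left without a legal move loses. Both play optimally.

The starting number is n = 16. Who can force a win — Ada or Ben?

Work bottom-up. With no move the player to move loses. Otherwise the position is W if at least one move leads to an L position for the opponent, and L if every move leads to a W.
n=0: no move → L
n=1: no move → L
n=2: reaches L-position 1 → W
n=3: reaches L-position 1 → W
n=4: only reaches 2(W), 3(W), all W → L
n=5: reaches L-position 4 → W
n=6: reaches L-position 4 → W
n=7: only reaches 6(W), which is W → L
n=8: reaches L-position 4 → W
n=9: only reaches 3(W), 6(W), 8(W), all W → L
n=10: reaches L-position 9 → W
n=11: only reaches 10(W), which is W → L
n=12: reaches L-position 4 → W
n=13: only reaches 12(W), which is W → L
n=14: reaches L-position 7 → W
n=15: only reaches 5(W), 10(W), 12(W), 14(W), all W → L
n=16: reaches L-position 15 → W
The starting position 16 is W: Ada should move to 15, handing over an L position.

Ada wins.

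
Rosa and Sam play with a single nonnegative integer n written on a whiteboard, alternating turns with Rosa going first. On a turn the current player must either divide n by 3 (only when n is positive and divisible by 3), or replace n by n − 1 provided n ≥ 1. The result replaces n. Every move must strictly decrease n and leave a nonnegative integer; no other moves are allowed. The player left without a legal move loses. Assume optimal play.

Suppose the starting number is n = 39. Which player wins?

Rosa wins.

Label each position W (a win for the player to move) or L (a loss). A position with no legal move is L; any other position is W exactly when some move reaches an L, and L when every move reaches a W.
n=0: no move → L
n=1: can move to 0, which is L ⇒ W
n=2: the only move is to 1(W), a W ⇒ L
n=3: can move to 2, which is L ⇒ W
n=4: the only move is to 3(W), a W ⇒ L
n=5: can move to 4, which is L ⇒ W
n=6: can move to 2, which is L ⇒ W
n=7: the only move is to 6(W), a W ⇒ L
n=8: can move to 7, which is L ⇒ W
n=9: moves to 3(W), 8(W); every one is W ⇒ L
n=10: can move to 9, which is L ⇒ W
n=11: the only move is to 10(W), a W ⇒ L
n=12: can move to 4, which is L ⇒ W
n=13: the only move is to 12(W), a W ⇒ L
n=14: can move to 13, which is L ⇒ W
n=15: moves to 5(W), 14(W); every one is W ⇒ L
n=16: can move to 15, which is L ⇒ W
n=17: the only move is to 16(W), a W ⇒ L
n=18: can move to 17, which is L ⇒ W
n=19: the only move is to 18(W), a W ⇒ L
n=20: can move to 19, which is L ⇒ W
n=21: can move to 7, which is L ⇒ W
n=22: the only move is to 21(W), a W ⇒ L
n=23: can move to 22, which is L ⇒ W
n=24: moves to 8(W), 23(W); every one is W ⇒ L
n=25: can move to 24, which is L ⇒ W
n=26: the only move is to 25(W), a W ⇒ L
n=27: can move to 9, which is L ⇒ W
n=28: the only move is to 27(W), a W ⇒ L
n=29: can move to 28, which is L ⇒ W
n=30: moves to 10(W), 29(W); every one is W ⇒ L
n=31: can move to 30, which is L ⇒ W
n=32: the only move is to 31(W), a W ⇒ L
n=33: can move to 11, which is L ⇒ W
n=34: the only move is to 33(W), a W ⇒ L
n=35: can move to 34, which is L ⇒ W
n=36: moves to 12(W), 35(W); every one is W ⇒ L
n=37: can move to 36, which is L ⇒ W
n=38: the only move is to 37(W), a W ⇒ L
n=39: can move to 13, which is L ⇒ W
The starting position 39 is W: Rosa should move to 13, handing over an L position.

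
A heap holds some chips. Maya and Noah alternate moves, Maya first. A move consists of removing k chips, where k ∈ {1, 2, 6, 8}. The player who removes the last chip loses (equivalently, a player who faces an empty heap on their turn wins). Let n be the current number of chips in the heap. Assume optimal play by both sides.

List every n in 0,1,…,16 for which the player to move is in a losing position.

1, 4, 8, 11, 15

Build the W/L table. Terminal = W. A non-terminal position is W if it has a move to some L; otherwise it is L.
n=0: no move; the opponent has just taken the last chip and therefore loses → W
n=1: the only move is to 0(W), a W ⇒ L
n=2: can move to 1, which is L ⇒ W
n=3: can move to 1, which is L ⇒ W
n=4: moves to 3(W), 2(W); every one is W ⇒ L
n=5: can move to 4, which is L ⇒ W
n=6: can move to 4, which is L ⇒ W
n=7: can move to 1, which is L ⇒ W
n=8: moves to 7(W), 6(W), 2(W), 0(W); every one is W ⇒ L
n=9: can move to 8, which is L ⇒ W
n=10: can move to 8, which is L ⇒ W
n=11: moves to 10(W), 9(W), 5(W), 3(W); every one is W ⇒ L
n=12: can move to 11, which is L ⇒ W
n=13: can move to 11, which is L ⇒ W
n=14: can move to 8, which is L ⇒ W
n=15: moves to 14(W), 13(W), 9(W), 7(W); every one is W ⇒ L
n=16: can move to 15, which is L ⇒ W
The losing starting values of n are exactly the entries labelled L in this table (5 of them).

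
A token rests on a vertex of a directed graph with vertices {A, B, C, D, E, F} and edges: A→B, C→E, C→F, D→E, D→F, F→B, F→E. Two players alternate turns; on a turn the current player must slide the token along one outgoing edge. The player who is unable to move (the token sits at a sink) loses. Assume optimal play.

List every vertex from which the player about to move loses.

B, E

Build the W/L table. Terminal = L. A non-terminal position is W if it has a move to some L; otherwise it is L.
Every edge goes from a vertex to one that appears earlier in the order B, E, F, C, D, A, so processing vertices in that order labels each vertex after all of its successors.
B: no outgoing edge → L
E: no outgoing edge → L
F: W (go to E, an L position)
C: W (go to E, an L position)
D: W (go to E, an L position)
A: W (go to B, an L position)
The losing starting vertices are exactly the entries labelled L in this table (2 of them).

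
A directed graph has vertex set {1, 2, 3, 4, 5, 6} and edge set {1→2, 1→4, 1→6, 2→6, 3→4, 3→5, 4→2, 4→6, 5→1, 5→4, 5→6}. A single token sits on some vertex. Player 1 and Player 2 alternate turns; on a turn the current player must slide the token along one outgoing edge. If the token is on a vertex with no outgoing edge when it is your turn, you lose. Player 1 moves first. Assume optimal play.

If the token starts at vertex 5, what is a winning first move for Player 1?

Move to 6.

Use the standard recursion: the mover loses at a terminal position; elsewhere, the mover wins exactly when some move hands the opponent an L position.
Every edge goes from a vertex to one that appears earlier in the order 6, 2, 4, 1, 5, 3, so processing vertices in that order labels each vertex after all of its successors.
6: no outgoing edge → L
2: →6(L), so W
4: →6(L), so W
1: →6(L), so W
5: →6(L), so W
3: →5(W), 4(W) — all W, so L
From 5, the L positions reachable in one move are: 6.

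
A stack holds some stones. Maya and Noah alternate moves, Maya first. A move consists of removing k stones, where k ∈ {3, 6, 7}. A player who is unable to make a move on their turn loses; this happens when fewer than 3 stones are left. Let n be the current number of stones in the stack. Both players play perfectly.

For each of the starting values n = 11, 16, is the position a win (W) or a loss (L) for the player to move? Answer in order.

Use the standard recursion: the mover loses at a terminal position; elsewhere, the mover wins exactly when some move hands the opponent an L position.
n=0: no move → L
n=1: no move → L
n=2: no move → L
n=3: W (go to 0, an L position)
n=4: W (go to 1, an L position)
n=5: W (go to 2, an L position)
n=6: W (go to 0, an L position)
n=7: W (go to 1, an L position)
n=8: W (go to 2, an L position)
n=9: W (go to 2, an L position)
n=10: L (options 7(W), 4(W), 3(W) are all W)
n=11: L (options 8(W), 5(W), 4(W) are all W)
n=12: L (options 9(W), 6(W), 5(W) are all W)
n=13: W (go to 10, an L position)
n=14: W (go to 11, an L position)
n=15: W (go to 12, an L position)
n=16: W (go to 10, an L position)

11: L, 16: W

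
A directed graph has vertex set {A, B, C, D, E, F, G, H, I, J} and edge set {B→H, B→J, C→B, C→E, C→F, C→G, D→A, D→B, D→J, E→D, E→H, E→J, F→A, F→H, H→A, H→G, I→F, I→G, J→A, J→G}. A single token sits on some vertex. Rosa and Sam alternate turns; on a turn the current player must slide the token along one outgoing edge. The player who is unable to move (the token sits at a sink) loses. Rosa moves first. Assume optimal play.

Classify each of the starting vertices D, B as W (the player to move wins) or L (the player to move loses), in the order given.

D: W, B: L

Work bottom-up. With no move the player to move loses. Otherwise the position is W if at least one move leads to an L position for the opponent, and L if every move leads to a W.
Every edge goes from a vertex to one that appears earlier in the order A, G, J, H, B, D, F, E, I, C, so processing vertices in that order labels each vertex after all of its successors.
A: no outgoing edge → L
G: no outgoing edge → L
J: →G(L), so W
H: →G(L), so W
B: →H(W), J(W) — all W, so L
D: →B(L), so W
F: →A(L), so W
E: →D(W), H(W), J(W) — all W, so L
I: →G(L), so W
C: →E(L), so W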